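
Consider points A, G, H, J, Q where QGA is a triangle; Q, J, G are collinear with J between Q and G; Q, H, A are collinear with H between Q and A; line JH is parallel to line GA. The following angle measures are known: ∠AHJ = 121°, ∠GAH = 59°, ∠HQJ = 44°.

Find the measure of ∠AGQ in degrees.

1. ∠GAQ = 59°  [H on ray AQ]
2. ∠AQG = 44°  [J on QG, H on QA]
3. ∠AGQ = 77°  [△QGA]

∠AGQ = 77°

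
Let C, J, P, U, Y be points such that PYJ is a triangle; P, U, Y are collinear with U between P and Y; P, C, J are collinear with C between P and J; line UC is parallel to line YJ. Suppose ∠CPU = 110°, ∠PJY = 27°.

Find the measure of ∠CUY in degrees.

∠CUY = 137°

1. ∠JPY = 110°  [U on PY, C on PJ]
2. ∠JYP = 43°  [△PYJ]
3. ∠CUP = 43°  [UC∥YJ, corresponding at U]
4. ∠CUY = 137°  [linear pair at U on PY]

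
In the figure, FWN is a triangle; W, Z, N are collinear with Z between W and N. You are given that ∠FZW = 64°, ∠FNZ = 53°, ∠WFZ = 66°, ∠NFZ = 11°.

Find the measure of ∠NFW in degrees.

1. ∠FWZ = 50°  [△FWZ]
2. ∠FNW = 53°  [Z on ray NW]
3. ∠FWN = 50°  [Z on ray WN]
4. ∠NFW = 77°  [△FWN]

∠NFW = 77°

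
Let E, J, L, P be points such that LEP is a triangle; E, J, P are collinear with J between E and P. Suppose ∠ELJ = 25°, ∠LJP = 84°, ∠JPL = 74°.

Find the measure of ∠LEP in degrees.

∠LEP = 59°

1. ∠EJL = 96°  [linear pair at J on EP]
2. ∠JEL = 59°  [△LEJ]
3. ∠LEP = 59°  [J on ray EP]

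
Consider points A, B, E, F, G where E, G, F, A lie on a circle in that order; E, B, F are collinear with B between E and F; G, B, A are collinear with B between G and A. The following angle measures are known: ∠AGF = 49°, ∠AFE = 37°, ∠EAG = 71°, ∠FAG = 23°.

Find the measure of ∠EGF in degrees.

∠EGF = 86°

1. ∠AEF = 49°  [same arc FA]
2. ∠EAF = 94°  [△EFA]
3. ∠EGF = 86°  [cyclic EGFA, opposite ∠G+∠A]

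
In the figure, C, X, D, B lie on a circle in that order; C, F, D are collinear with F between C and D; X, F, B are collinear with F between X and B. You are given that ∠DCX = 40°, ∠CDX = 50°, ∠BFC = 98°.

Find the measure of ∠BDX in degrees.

1. ∠DBX = 40°  [same arc XD]
2. ∠DFX = 98°  [vertical angles at F]
3. ∠BXD = 32°  [△XFD]
4. ∠BDX = 108°  [△XDB]

∠BDX = 108°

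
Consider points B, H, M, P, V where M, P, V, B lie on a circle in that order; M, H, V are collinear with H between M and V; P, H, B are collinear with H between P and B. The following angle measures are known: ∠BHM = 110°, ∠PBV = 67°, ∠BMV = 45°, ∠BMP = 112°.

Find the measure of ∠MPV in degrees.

1. ∠PHV = 110°  [vertical angles at H]
2. ∠PMV = 67°  [same arc PV]
3. ∠BPV = 45°  [same arc VB]
4. ∠MVP = 25°  [△PHV]
5. ∠MPV = 88°  [△MPV]

∠MPV = 88°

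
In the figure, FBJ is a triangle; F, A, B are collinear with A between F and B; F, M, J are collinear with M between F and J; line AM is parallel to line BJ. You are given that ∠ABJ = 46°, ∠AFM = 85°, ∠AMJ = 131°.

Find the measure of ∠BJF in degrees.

∠BJF = 49°

1. ∠FBJ = 46°  [A on ray BF]
2. ∠BFJ = 85°  [A on FB, M on FJ]
3. ∠BJF = 49°  [△FBJ]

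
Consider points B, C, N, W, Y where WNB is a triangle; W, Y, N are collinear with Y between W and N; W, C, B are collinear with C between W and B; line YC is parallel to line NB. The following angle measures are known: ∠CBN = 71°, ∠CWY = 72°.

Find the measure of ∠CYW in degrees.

∠CYW = 37°

1. ∠NBW = 71°  [C on ray BW]
2. ∠BWN = 72°  [Y on WN, C on WB]
3. ∠BNW = 37°  [△WNB]
4. ∠CYW = 37°  [YC∥NB, corresponding at Y]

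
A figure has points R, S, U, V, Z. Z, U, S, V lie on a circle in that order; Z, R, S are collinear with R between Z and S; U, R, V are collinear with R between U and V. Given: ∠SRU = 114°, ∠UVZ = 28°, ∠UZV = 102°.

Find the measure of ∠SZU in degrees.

1. ∠URZ = 66°  [linear pair at R on ZS]
2. ∠VUZ = 50°  [△ZUV]
3. ∠SZU = 64°  [△ZRU]

∠SZU = 64°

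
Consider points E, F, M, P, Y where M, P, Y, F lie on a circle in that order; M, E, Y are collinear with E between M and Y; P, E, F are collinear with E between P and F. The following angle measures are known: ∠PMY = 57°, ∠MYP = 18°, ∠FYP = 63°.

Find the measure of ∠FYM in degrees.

1. ∠PFY = 57°  [same arc PY]
2. ∠MPY = 105°  [△MPY]
3. ∠FPY = 60°  [△PYF]
4. ∠MFY = 75°  [cyclic MPYF, opposite ∠P+∠F]
5. ∠FMY = 60°  [same arc YF]
6. ∠FYM = 45°  [△MYF]

∠FYM = 45°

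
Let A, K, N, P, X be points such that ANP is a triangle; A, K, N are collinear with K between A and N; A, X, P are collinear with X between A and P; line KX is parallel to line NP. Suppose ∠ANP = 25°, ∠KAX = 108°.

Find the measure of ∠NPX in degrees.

∠NPX = 47°

1. ∠AKX = 25°  [KX∥NP, corresponding at K]
2. ∠AXK = 47°  [△AKX]
3. ∠KXP = 133°  [linear pair at X on AP]
4. ∠NPX = 47°  [KX∥NP, co-interior at P–X]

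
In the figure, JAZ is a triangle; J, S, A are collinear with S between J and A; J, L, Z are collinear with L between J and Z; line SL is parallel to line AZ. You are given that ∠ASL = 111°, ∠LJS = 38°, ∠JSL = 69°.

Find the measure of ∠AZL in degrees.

∠AZL = 73°

1. ∠JLS = 73°  [△JSL]
2. ∠SLZ = 107°  [linear pair at L on JZ]
3. ∠AZL = 73°  [SL∥AZ, co-interior at Z–L]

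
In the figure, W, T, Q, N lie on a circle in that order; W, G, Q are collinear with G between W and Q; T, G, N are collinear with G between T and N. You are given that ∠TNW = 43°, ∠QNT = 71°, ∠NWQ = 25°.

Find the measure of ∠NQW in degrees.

1. ∠NGW = 112°  [△WGN]
2. ∠NGQ = 68°  [linear pair at G on WQ]
3. ∠NQW = 41°  [△QGN]

∠NQW = 41°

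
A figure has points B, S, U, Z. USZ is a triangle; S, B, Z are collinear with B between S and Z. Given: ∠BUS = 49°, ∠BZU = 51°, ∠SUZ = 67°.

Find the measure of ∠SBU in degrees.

∠SBU = 69°

1. ∠SZU = 51°  [B on ray ZS]
2. ∠USZ = 62°  [△USZ]
3. ∠BSU = 62°  [B on ray SZ]
4. ∠SBU = 69°  [△USB]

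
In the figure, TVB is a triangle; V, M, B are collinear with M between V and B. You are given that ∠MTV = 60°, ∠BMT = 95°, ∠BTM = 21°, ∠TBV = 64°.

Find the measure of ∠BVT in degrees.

∠BVT = 35°

1. ∠TMV = 85°  [linear pair at M on VB]
2. ∠MVT = 35°  [△TVM]
3. ∠BVT = 35°  [M on ray VB]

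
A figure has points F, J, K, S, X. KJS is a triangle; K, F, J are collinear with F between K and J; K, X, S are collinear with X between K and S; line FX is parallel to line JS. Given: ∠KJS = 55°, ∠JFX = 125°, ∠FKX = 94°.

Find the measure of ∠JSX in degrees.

∠JSX = 31°

1. ∠KFX = 55°  [FX∥JS, corresponding at F]
2. ∠FXK = 31°  [△KFX]
3. ∠FXS = 149°  [linear pair at X on KS]
4. ∠JSX = 31°  [FX∥JS, co-interior at S–X]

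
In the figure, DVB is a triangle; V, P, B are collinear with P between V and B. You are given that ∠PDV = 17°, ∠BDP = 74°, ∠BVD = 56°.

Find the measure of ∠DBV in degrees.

∠DBV = 33°

1. ∠DVP = 56°  [P on ray VB]
2. ∠DPV = 107°  [△DVP]
3. ∠BPD = 73°  [linear pair at P on VB]
4. ∠DBP = 33°  [△DPB]
5. ∠DBV = 33°  [P on ray BV]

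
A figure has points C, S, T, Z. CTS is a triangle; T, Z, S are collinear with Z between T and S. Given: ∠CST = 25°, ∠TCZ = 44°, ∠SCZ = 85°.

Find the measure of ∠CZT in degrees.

1. ∠CSZ = 25°  [Z on ray ST]
2. ∠CZS = 70°  [△CZS]
3. ∠CZT = 110°  [linear pair at Z on TS]

∠CZT = 110°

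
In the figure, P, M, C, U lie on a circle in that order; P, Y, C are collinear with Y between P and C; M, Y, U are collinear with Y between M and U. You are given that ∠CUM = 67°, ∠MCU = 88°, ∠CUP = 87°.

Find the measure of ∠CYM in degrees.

∠CYM = 135°

1. ∠CPM = 67°  [same arc MC]
2. ∠CMU = 25°  [△MCU]
3. ∠CMP = 93°  [cyclic PMCU, opposite ∠M+∠U]
4. ∠MCP = 20°  [△PMC]
5. ∠CYM = 135°  [△MYC]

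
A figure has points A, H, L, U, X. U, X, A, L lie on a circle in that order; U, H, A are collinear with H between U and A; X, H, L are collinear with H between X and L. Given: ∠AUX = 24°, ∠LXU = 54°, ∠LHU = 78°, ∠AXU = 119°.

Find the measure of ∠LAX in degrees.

∠LAX = 91°

1. ∠ALX = 24°  [same arc XA]
2. ∠UAX = 37°  [△UXA]
3. ∠AHX = 78°  [vertical angles at H]
4. ∠AXL = 65°  [△XHA]
5. ∠LAX = 91°  [△XAL]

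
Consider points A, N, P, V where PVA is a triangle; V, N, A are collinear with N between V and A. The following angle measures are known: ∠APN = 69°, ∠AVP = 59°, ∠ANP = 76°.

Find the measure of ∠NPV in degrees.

∠NPV = 17°

1. ∠NVP = 59°  [N on ray VA]
2. ∠PNV = 104°  [linear pair at N on VA]
3. ∠NPV = 17°  [△PVN]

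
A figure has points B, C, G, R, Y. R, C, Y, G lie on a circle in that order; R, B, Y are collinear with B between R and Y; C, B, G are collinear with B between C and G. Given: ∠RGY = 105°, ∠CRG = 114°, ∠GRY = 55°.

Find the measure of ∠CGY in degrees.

1. ∠CYG = 66°  [cyclic RCYG, opposite ∠R+∠Y]
2. ∠GCY = 55°  [same arc YG]
3. ∠CGY = 59°  [△CYG]

∠CGY = 59°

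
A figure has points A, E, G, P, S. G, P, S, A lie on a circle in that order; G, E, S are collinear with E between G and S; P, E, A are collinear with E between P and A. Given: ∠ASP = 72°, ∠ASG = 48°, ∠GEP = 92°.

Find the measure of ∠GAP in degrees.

1. ∠AGP = 108°  [cyclic GPSA, opposite ∠G+∠S]
2. ∠APG = 48°  [same arc GA]
3. ∠GAP = 24°  [△GPA]

∠GAP = 24°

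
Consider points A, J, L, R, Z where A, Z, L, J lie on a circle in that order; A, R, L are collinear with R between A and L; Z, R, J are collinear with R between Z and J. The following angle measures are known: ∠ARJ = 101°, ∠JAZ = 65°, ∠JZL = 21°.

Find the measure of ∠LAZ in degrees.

1. ∠JLZ = 115°  [cyclic AZLJ, opposite ∠A+∠L]
2. ∠LJZ = 44°  [△ZLJ]
3. ∠LAZ = 44°  [same arc ZL]

∠LAZ = 44°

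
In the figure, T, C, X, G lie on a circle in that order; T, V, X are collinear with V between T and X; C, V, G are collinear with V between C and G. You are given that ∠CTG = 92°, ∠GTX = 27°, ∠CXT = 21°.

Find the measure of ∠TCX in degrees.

1. ∠CXG = 88°  [cyclic TCXG, opposite ∠T+∠X]
2. ∠GCX = 27°  [same arc XG]
3. ∠CGX = 65°  [△CXG]
4. ∠CTX = 65°  [same arc CX]
5. ∠TCX = 94°  [△TCX]

∠TCX = 94°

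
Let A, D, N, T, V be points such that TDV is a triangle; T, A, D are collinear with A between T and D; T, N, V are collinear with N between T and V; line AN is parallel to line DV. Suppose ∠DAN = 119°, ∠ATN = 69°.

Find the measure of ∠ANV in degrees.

∠ANV = 130°

1. ∠NAT = 61°  [linear pair at A on TD]
2. ∠ANT = 50°  [△TAN]
3. ∠ANV = 130°  [linear pair at N on TV]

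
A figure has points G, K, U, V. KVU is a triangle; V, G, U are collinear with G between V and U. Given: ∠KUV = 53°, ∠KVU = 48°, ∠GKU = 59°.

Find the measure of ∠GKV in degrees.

∠GKV = 20°

1. ∠GUK = 53°  [G on ray UV]
2. ∠GVK = 48°  [G on ray VU]
3. ∠KGU = 68°  [△KGU]
4. ∠KGV = 112°  [linear pair at G on VU]
5. ∠GKV = 20°  [△KVG]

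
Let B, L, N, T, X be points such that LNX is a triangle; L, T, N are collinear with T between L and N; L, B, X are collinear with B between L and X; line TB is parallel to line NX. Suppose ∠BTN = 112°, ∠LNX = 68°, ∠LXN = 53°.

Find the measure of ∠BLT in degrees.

∠BLT = 59°

1. ∠BTL = 68°  [linear pair at T on LN]
2. ∠LBT = 53°  [TB∥NX, corresponding at B]
3. ∠BLT = 59°  [△LTB]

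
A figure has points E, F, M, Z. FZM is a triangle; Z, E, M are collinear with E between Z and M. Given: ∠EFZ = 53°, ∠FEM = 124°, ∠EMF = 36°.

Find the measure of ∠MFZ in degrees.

1. ∠FEZ = 56°  [linear pair at E on ZM]
2. ∠FMZ = 36°  [E on ray MZ]
3. ∠EZF = 71°  [△FZE]
4. ∠FZM = 71°  [E on ray ZM]
5. ∠MFZ = 73°  [△FZM]

∠MFZ = 73°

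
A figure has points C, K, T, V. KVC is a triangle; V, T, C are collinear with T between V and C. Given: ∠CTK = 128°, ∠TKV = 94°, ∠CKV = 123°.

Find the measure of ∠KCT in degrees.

∠KCT = 23°

1. ∠KTV = 52°  [linear pair at T on VC]
2. ∠KVT = 34°  [△KVT]
3. ∠CVK = 34°  [T on ray VC]
4. ∠KCV = 23°  [△KVC]
5. ∠KCT = 23°  [T on ray CV]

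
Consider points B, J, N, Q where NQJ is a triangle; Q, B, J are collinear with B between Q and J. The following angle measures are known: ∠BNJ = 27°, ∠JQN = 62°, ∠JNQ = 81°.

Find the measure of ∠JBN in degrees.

1. ∠NJQ = 37°  [△NQJ]
2. ∠BJN = 37°  [B on ray JQ]
3. ∠JBN = 116°  [△NBJ]

∠JBN = 116°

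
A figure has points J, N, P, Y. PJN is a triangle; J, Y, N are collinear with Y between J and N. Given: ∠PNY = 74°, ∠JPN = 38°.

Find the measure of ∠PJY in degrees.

∠PJY = 68°

1. ∠JNP = 74°  [Y on ray NJ]
2. ∠NJP = 68°  [△PJN]
3. ∠PJY = 68°  [Y on ray JN]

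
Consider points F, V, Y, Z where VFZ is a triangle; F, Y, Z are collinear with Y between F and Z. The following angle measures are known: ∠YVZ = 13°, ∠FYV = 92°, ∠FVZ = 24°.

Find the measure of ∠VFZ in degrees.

∠VFZ = 77°

1. ∠VYZ = 88°  [linear pair at Y on FZ]
2. ∠VZY = 79°  [△VYZ]
3. ∠FZV = 79°  [Y on ray ZF]
4. ∠VFZ = 77°  [△VFZ]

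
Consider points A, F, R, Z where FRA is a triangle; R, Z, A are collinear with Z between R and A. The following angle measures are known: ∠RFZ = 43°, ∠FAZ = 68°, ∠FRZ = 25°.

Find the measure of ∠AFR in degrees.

∠AFR = 87°

1. ∠FAR = 68°  [Z on ray AR]
2. ∠ARF = 25°  [Z on ray RA]
3. ∠AFR = 87°  [△FRA]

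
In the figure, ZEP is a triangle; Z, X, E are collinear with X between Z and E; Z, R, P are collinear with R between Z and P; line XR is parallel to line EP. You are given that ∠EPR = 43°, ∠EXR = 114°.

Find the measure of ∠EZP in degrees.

1. ∠EPZ = 43°  [R on ray PZ]
2. ∠RXZ = 66°  [linear pair at X on ZE]
3. ∠XRZ = 43°  [XR∥EP, corresponding at R]
4. ∠RZX = 71°  [△ZXR]
5. ∠EZP = 71°  [X on ZE, R on ZP]

∠EZP = 71°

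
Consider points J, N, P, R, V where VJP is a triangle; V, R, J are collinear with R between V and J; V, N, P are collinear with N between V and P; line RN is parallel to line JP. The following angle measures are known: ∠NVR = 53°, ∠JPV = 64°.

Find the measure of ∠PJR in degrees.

1. ∠JVP = 53°  [R on VJ, N on VP]
2. ∠PJV = 63°  [△VJP]
3. ∠PJR = 63°  [R on ray JV]

∠PJR = 63°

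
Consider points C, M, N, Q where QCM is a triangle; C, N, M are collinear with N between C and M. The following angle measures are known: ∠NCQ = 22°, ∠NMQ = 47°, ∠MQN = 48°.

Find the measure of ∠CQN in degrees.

∠CQN = 63°

1. ∠MNQ = 85°  [△QNM]
2. ∠CNQ = 95°  [linear pair at N on CM]
3. ∠CQN = 63°  [△QCN]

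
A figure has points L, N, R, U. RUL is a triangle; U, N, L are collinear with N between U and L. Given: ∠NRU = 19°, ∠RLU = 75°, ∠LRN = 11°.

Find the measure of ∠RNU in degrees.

∠RNU = 86°

1. ∠NLR = 75°  [N on ray LU]
2. ∠LNR = 94°  [△RNL]
3. ∠RNU = 86°  [linear pair at N on UL]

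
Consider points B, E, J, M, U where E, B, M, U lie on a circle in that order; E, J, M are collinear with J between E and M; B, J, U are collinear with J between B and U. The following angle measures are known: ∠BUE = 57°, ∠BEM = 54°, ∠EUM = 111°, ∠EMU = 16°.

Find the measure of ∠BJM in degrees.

1. ∠BME = 57°  [same arc EB]
2. ∠MEU = 53°  [△EMU]
3. ∠MBU = 53°  [same arc MU]
4. ∠BJM = 70°  [△BJM]

∠BJM = 70°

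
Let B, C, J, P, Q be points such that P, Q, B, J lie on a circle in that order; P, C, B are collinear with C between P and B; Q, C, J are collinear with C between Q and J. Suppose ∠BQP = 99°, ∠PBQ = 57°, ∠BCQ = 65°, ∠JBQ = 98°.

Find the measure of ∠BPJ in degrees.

1. ∠PJQ = 57°  [same arc PQ]
2. ∠JCP = 65°  [vertical angles at C]
3. ∠BPJ = 58°  [△PCJ]

∠BPJ = 58°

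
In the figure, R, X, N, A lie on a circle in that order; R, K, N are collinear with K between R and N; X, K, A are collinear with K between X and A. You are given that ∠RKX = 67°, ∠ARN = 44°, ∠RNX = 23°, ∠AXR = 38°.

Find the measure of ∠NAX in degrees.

∠NAX = 75°

1. ∠AKN = 67°  [vertical angles at K]
2. ∠ANR = 38°  [same arc RA]
3. ∠NAX = 75°  [△NKA]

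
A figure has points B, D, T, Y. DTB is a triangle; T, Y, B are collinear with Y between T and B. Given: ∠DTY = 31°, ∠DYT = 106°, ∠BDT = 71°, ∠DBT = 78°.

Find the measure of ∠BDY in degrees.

1. ∠BYD = 74°  [linear pair at Y on TB]
2. ∠DBY = 78°  [Y on ray BT]
3. ∠BDY = 28°  [△DYB]

∠BDY = 28°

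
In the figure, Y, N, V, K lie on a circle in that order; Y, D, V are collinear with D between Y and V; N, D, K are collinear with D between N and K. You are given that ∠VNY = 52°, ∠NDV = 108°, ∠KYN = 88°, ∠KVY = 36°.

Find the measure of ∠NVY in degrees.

1. ∠VKY = 128°  [cyclic YNVK, opposite ∠N+∠K]
2. ∠KDY = 108°  [vertical angles at D]
3. ∠KYV = 16°  [△YVK]
4. ∠NKY = 56°  [△YDK]
5. ∠NVY = 56°  [same arc YN]

∠NVY = 56°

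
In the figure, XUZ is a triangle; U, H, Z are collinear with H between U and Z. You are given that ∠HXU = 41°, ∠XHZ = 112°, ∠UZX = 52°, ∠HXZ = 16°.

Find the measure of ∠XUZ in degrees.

∠XUZ = 71°

1. ∠UHX = 68°  [linear pair at H on UZ]
2. ∠HUX = 71°  [△XUH]
3. ∠XUZ = 71°  [H on ray UZ]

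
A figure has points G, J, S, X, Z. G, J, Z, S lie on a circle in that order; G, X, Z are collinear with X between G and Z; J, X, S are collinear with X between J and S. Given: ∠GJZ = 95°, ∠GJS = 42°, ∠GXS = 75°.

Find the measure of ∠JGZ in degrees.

∠JGZ = 33°

1. ∠GZS = 42°  [same arc GS]
2. ∠SXZ = 105°  [linear pair at X on GZ]
3. ∠JSZ = 33°  [△ZXS]
4. ∠JGZ = 33°  [same arc JZ]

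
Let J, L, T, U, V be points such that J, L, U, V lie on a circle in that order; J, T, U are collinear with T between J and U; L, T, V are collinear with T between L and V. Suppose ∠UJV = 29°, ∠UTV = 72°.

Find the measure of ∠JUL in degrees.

∠JUL = 43°

1. ∠ULV = 29°  [same arc UV]
2. ∠JTL = 72°  [vertical angles at T]
3. ∠LTU = 108°  [linear pair at T on JU]
4. ∠JUL = 43°  [△LTU]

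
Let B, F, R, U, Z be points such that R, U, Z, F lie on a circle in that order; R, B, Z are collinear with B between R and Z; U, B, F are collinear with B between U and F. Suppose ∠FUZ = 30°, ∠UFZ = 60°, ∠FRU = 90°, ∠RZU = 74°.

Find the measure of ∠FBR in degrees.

1. ∠FRZ = 30°  [same arc ZF]
2. ∠RFU = 74°  [same arc RU]
3. ∠FBR = 76°  [△RBF]

∠FBR = 76°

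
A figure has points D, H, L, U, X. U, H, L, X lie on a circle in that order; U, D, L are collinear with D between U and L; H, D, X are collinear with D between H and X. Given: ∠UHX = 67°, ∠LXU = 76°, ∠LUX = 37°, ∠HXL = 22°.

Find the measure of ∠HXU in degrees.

1. ∠LHU = 104°  [cyclic UHLX, opposite ∠H+∠X]
2. ∠HUL = 22°  [same arc HL]
3. ∠HLU = 54°  [△UHL]
4. ∠HXU = 54°  [same arc UH]

∠HXU = 54°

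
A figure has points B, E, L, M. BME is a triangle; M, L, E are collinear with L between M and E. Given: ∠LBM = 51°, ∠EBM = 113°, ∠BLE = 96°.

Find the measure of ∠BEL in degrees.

∠BEL = 22°

1. ∠BLM = 84°  [linear pair at L on ME]
2. ∠BML = 45°  [△BML]
3. ∠BME = 45°  [L on ray ME]
4. ∠BEM = 22°  [△BME]
5. ∠BEL = 22°  [L on ray EM]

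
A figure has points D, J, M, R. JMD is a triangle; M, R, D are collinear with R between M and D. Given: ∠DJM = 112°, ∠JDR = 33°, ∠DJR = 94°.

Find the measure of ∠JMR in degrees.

∠JMR = 35°

1. ∠JDM = 33°  [R on ray DM]
2. ∠DMJ = 35°  [△JMD]
3. ∠JMR = 35°  [R on ray MD]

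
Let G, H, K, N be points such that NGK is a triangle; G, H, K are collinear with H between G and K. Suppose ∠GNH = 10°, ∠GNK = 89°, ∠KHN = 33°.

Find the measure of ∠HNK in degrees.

∠HNK = 79°

1. ∠GHN = 147°  [linear pair at H on GK]
2. ∠HGN = 23°  [△NGH]
3. ∠KGN = 23°  [H on ray GK]
4. ∠GKN = 68°  [△NGK]
5. ∠HKN = 68°  [H on ray KG]
6. ∠HNK = 79°  [△NHK]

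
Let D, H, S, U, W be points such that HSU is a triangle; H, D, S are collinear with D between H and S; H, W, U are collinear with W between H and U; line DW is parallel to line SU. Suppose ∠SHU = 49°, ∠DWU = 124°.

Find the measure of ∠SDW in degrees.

1. ∠DHW = 49°  [D on HS, W on HU]
2. ∠DWH = 56°  [linear pair at W on HU]
3. ∠HDW = 75°  [△HDW]
4. ∠SDW = 105°  [linear pair at D on HS]

∠SDW = 105°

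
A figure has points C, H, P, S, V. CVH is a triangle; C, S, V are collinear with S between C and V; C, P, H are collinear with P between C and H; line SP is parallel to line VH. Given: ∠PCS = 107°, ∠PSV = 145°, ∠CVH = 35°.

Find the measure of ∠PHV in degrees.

∠PHV = 38°

1. ∠HCV = 107°  [S on CV, P on CH]
2. ∠CHV = 38°  [△CVH]
3. ∠PHV = 38°  [P on ray HC]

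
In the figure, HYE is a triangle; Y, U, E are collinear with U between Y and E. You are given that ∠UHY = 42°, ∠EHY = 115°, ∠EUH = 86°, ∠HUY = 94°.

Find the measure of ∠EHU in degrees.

1. ∠HYU = 44°  [△HYU]
2. ∠EYH = 44°  [U on ray YE]
3. ∠HEY = 21°  [△HYE]
4. ∠HEU = 21°  [U on ray EY]
5. ∠EHU = 73°  [△HUE]

∠EHU = 73°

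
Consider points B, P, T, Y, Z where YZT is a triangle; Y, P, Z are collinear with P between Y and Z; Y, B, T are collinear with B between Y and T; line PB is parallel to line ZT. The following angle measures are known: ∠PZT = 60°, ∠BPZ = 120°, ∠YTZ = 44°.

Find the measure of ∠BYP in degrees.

∠BYP = 76°

1. ∠BPY = 60°  [linear pair at P on YZ]
2. ∠PBY = 44°  [PB∥ZT, corresponding at B]
3. ∠BYP = 76°  [△YPB]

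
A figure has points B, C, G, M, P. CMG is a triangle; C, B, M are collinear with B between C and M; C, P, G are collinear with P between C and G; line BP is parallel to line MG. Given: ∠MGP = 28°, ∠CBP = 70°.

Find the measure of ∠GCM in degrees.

∠GCM = 82°

1. ∠CGM = 28°  [P on ray GC]
2. ∠CMG = 70°  [BP∥MG, corresponding at B]
3. ∠GCM = 82°  [△CMG]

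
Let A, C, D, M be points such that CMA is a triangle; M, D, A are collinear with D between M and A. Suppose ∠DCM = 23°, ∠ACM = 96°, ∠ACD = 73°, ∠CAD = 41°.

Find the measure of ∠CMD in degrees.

∠CMD = 43°

1. ∠ADC = 66°  [△CDA]
2. ∠CDM = 114°  [linear pair at D on MA]
3. ∠CMD = 43°  [△CMD]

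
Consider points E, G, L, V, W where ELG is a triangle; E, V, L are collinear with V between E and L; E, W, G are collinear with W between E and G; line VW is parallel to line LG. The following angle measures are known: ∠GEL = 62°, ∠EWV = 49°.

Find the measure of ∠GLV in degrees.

∠GLV = 69°

1. ∠VEW = 62°  [V on EL, W on EG]
2. ∠EVW = 69°  [△EVW]
3. ∠LVW = 111°  [linear pair at V on EL]
4. ∠GLV = 69°  [VW∥LG, co-interior at L–V]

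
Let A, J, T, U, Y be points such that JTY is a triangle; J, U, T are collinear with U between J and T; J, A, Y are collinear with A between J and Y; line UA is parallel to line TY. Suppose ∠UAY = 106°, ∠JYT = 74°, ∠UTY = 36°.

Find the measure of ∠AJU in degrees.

∠AJU = 70°

1. ∠JTY = 36°  [U on ray TJ]
2. ∠TJY = 70°  [△JTY]
3. ∠AJU = 70°  [U on JT, A on JY]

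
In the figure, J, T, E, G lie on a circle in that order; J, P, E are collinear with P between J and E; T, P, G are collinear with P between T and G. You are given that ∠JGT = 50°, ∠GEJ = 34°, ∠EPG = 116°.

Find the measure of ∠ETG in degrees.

∠ETG = 66°

1. ∠JET = 50°  [same arc JT]
2. ∠JPT = 116°  [vertical angles at P]
3. ∠EPT = 64°  [linear pair at P on JE]
4. ∠ETG = 66°  [△TPE]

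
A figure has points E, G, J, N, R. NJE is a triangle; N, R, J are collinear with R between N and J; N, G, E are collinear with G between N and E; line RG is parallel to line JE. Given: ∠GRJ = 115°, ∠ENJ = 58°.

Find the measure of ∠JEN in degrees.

∠JEN = 57°

1. ∠GRN = 65°  [linear pair at R on NJ]
2. ∠GNR = 58°  [R on NJ, G on NE]
3. ∠NGR = 57°  [△NRG]
4. ∠JEN = 57°  [RG∥JE, corresponding at G]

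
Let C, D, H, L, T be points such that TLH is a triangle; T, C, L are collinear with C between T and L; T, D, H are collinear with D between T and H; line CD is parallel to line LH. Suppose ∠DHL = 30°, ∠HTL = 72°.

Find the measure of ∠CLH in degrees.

∠CLH = 78°

1. ∠LHT = 30°  [D on ray HT]
2. ∠HLT = 78°  [△TLH]
3. ∠CLH = 78°  [C on ray LT]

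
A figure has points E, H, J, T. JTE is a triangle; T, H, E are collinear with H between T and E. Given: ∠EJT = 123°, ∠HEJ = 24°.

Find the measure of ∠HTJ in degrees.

∠HTJ = 33°

1. ∠JET = 24°  [H on ray ET]
2. ∠ETJ = 33°  [△JTE]
3. ∠HTJ = 33°  [H on ray TE]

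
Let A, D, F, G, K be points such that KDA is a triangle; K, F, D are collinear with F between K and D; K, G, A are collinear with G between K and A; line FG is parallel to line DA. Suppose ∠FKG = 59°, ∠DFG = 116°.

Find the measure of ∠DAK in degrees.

1. ∠GFK = 64°  [linear pair at F on KD]
2. ∠FGK = 57°  [△KFG]
3. ∠DAK = 57°  [FG∥DA, corresponding at G]

∠DAK = 57°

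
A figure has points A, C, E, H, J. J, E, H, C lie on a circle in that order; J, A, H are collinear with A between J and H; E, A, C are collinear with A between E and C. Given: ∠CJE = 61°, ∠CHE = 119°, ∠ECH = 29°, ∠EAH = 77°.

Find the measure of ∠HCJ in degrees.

∠HCJ = 100°

1. ∠CEH = 32°  [△EHC]
2. ∠EJH = 29°  [same arc EH]
3. ∠EHJ = 71°  [△EAH]
4. ∠HEJ = 80°  [△JEH]
5. ∠HCJ = 100°  [cyclic JEHC, opposite ∠E+∠C]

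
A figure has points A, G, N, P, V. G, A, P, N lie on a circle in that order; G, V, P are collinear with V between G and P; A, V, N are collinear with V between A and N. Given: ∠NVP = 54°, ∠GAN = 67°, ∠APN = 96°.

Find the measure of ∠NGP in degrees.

1. ∠GVN = 126°  [linear pair at V on GP]
2. ∠AGN = 84°  [cyclic GAPN, opposite ∠G+∠P]
3. ∠ANG = 29°  [△GAN]
4. ∠NGP = 25°  [△GVN]

∠NGP = 25°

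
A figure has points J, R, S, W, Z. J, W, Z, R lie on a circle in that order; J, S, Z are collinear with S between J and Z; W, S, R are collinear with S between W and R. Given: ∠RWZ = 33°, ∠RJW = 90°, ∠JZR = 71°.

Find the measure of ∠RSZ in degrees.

1. ∠RZW = 90°  [cyclic JWZR, opposite ∠J+∠Z]
2. ∠WRZ = 57°  [△WZR]
3. ∠RSZ = 52°  [△ZSR]

∠RSZ = 52°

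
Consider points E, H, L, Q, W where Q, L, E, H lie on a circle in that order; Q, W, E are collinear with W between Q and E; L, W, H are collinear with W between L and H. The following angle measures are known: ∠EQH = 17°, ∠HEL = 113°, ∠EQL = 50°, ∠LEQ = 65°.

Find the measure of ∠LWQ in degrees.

1. ∠ELH = 17°  [same arc EH]
2. ∠EWL = 98°  [△LWE]
3. ∠LWQ = 82°  [linear pair at W on QE]

∠LWQ = 82°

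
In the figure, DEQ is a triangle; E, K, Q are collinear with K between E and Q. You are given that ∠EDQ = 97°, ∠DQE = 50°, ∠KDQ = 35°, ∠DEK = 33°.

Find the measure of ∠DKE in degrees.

∠DKE = 85°

1. ∠DQK = 50°  [K on ray QE]
2. ∠DKQ = 95°  [△DKQ]
3. ∠DKE = 85°  [linear pair at K on EQ]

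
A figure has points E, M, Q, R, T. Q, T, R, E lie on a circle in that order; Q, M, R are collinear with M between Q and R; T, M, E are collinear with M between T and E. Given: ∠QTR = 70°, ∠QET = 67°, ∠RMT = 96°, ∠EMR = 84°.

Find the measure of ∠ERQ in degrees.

1. ∠QER = 110°  [cyclic QTRE, opposite ∠T+∠E]
2. ∠EMQ = 96°  [vertical angles at M]
3. ∠EQR = 17°  [△QME]
4. ∠ERQ = 53°  [△QRE]

∠ERQ = 53°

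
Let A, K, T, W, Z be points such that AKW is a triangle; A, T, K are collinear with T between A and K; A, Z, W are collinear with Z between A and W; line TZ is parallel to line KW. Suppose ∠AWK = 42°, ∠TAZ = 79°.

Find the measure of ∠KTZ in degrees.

1. ∠AZT = 42°  [TZ∥KW, corresponding at Z]
2. ∠ATZ = 59°  [△ATZ]
3. ∠KTZ = 121°  [linear pair at T on AK]

∠KTZ = 121°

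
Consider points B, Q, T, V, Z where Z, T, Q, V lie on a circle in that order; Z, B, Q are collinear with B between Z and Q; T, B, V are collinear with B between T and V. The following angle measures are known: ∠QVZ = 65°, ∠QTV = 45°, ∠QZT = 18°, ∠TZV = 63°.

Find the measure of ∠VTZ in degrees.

1. ∠QZV = 45°  [same arc QV]
2. ∠VQZ = 70°  [△ZQV]
3. ∠VTZ = 70°  [same arc ZV]

∠VTZ = 70°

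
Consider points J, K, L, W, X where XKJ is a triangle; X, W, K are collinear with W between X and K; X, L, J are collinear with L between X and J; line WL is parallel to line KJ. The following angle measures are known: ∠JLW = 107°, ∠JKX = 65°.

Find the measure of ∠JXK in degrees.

∠JXK = 42°

1. ∠WLX = 73°  [linear pair at L on XJ]
2. ∠LWX = 65°  [WL∥KJ, corresponding at W]
3. ∠LXW = 42°  [△XWL]
4. ∠JXK = 42°  [W on XK, L on XJ]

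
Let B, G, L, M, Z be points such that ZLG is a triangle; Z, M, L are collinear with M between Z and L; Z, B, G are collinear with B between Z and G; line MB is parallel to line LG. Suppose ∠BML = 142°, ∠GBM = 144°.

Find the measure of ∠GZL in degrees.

∠GZL = 106°

1. ∠BMZ = 38°  [linear pair at M on ZL]
2. ∠MBZ = 36°  [linear pair at B on ZG]
3. ∠BZM = 106°  [△ZMB]
4. ∠GZL = 106°  [M on ZL, B on ZG]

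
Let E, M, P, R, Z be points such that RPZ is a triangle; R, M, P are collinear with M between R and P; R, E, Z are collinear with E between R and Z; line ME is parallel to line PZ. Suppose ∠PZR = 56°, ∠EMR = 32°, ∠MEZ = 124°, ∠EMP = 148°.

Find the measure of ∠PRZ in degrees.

1. ∠MER = 56°  [ME∥PZ, corresponding at E]
2. ∠ERM = 92°  [△RME]
3. ∠PRZ = 92°  [M on RP, E on RZ]

∠PRZ = 92°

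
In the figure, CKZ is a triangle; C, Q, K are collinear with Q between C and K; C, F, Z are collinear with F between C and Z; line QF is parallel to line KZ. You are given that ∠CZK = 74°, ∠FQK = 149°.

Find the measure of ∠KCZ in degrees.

∠KCZ = 75°

1. ∠CFQ = 74°  [QF∥KZ, corresponding at F]
2. ∠CQF = 31°  [linear pair at Q on CK]
3. ∠FCQ = 75°  [△CQF]
4. ∠KCZ = 75°  [Q on CK, F on CZ]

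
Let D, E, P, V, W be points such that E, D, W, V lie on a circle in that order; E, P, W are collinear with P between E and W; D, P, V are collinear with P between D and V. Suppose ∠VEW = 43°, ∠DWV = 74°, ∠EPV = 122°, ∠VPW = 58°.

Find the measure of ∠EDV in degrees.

∠EDV = 59°

1. ∠DVE = 15°  [△EPV]
2. ∠DEV = 106°  [cyclic EDWV, opposite ∠E+∠W]
3. ∠EDV = 59°  [△EDV]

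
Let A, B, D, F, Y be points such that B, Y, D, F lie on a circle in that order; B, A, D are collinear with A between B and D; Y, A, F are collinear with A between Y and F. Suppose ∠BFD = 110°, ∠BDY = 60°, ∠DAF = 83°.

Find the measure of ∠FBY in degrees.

∠FBY = 73°

1. ∠BYD = 70°  [cyclic BYDF, opposite ∠Y+∠F]
2. ∠BFY = 60°  [same arc BY]
3. ∠DBY = 50°  [△BYD]
4. ∠BAY = 83°  [vertical angles at A]
5. ∠BYF = 47°  [△BAY]
6. ∠FBY = 73°  [△BYF]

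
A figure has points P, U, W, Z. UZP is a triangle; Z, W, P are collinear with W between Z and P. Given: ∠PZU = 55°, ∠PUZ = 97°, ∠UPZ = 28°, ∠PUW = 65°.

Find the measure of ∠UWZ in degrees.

∠UWZ = 93°

1. ∠UPW = 28°  [W on ray PZ]
2. ∠PWU = 87°  [△UWP]
3. ∠UWZ = 93°  [linear pair at W on ZP]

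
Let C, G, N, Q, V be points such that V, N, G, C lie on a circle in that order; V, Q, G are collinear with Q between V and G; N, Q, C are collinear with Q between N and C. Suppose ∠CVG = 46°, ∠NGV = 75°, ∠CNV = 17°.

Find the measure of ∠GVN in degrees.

∠GVN = 42°

1. ∠CNG = 46°  [same arc GC]
2. ∠GQN = 59°  [△NQG]
3. ∠NQV = 121°  [linear pair at Q on VG]
4. ∠GVN = 42°  [△VQN]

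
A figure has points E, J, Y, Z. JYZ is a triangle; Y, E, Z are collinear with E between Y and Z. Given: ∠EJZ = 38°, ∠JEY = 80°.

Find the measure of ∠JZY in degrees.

1. ∠JEZ = 100°  [linear pair at E on YZ]
2. ∠EZJ = 42°  [△JEZ]
3. ∠JZY = 42°  [E on ray ZY]

∠JZY = 42°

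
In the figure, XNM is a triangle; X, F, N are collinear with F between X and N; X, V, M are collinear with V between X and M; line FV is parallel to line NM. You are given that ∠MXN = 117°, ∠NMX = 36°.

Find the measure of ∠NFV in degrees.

1. ∠MNX = 27°  [△XNM]
2. ∠VFX = 27°  [FV∥NM, corresponding at F]
3. ∠NFV = 153°  [linear pair at F on XN]

∠NFV = 153°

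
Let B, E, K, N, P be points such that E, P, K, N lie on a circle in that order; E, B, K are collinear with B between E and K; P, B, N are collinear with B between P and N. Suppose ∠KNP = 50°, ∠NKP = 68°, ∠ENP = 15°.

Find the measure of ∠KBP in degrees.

∠KBP = 103°

1. ∠KPN = 62°  [△PKN]
2. ∠EKP = 15°  [same arc EP]
3. ∠KBP = 103°  [△PBK]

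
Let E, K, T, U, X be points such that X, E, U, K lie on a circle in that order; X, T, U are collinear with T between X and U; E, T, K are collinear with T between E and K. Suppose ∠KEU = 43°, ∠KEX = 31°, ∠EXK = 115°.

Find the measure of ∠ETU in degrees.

1. ∠KXU = 43°  [same arc UK]
2. ∠EKX = 34°  [△XEK]
3. ∠KTX = 103°  [△XTK]
4. ∠ETU = 103°  [vertical angles at T]

∠ETU = 103°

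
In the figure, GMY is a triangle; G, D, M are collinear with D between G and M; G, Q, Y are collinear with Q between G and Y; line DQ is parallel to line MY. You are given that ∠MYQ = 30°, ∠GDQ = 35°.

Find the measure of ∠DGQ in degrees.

1. ∠GYM = 30°  [Q on ray YG]
2. ∠GMY = 35°  [DQ∥MY, corresponding at D]
3. ∠MGY = 115°  [△GMY]
4. ∠DGQ = 115°  [D on GM, Q on GY]

∠DGQ = 115°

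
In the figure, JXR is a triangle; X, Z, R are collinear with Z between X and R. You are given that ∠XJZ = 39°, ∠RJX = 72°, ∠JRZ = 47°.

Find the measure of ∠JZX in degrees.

∠JZX = 80°

1. ∠JRX = 47°  [Z on ray RX]
2. ∠JXR = 61°  [△JXR]
3. ∠JXZ = 61°  [Z on ray XR]
4. ∠JZX = 80°  [△JXZ]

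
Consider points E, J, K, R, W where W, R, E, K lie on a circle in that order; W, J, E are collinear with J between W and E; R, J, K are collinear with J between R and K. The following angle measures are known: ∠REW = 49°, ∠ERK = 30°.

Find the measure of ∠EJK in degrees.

1. ∠RKW = 49°  [same arc WR]
2. ∠EWK = 30°  [same arc EK]
3. ∠KJW = 101°  [△WJK]
4. ∠EJK = 79°  [linear pair at J on WE]

∠EJK = 79°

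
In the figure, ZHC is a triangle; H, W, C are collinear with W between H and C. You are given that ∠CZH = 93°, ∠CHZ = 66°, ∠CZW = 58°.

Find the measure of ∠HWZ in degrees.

∠HWZ = 79°

1. ∠HCZ = 21°  [△ZHC]
2. ∠WCZ = 21°  [W on ray CH]
3. ∠CWZ = 101°  [△ZWC]
4. ∠HWZ = 79°  [linear pair at W on HC]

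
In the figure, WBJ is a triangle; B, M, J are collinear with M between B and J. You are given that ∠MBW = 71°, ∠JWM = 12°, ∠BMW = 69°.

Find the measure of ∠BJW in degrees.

1. ∠JMW = 111°  [linear pair at M on BJ]
2. ∠MJW = 57°  [△WMJ]
3. ∠BJW = 57°  [M on ray JB]

∠BJW = 57°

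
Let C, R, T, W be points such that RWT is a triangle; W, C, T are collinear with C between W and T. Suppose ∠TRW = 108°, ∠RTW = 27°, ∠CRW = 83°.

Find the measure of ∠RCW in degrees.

1. ∠RWT = 45°  [△RWT]
2. ∠CWR = 45°  [C on ray WT]
3. ∠RCW = 52°  [△RWC]

∠RCW = 52°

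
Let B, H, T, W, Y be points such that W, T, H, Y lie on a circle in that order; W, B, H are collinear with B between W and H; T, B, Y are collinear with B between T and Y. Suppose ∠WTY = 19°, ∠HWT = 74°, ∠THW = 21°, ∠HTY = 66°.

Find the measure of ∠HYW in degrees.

1. ∠WHY = 19°  [same arc WY]
2. ∠HWY = 66°  [same arc HY]
3. ∠HYW = 95°  [△WHY]

∠HYW = 95°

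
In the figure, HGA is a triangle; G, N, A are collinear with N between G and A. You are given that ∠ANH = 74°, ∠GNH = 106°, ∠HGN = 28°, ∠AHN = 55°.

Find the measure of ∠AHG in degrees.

∠AHG = 101°

1. ∠HAN = 51°  [△HNA]
2. ∠AGH = 28°  [N on ray GA]
3. ∠GAH = 51°  [N on ray AG]
4. ∠AHG = 101°  [△HGA]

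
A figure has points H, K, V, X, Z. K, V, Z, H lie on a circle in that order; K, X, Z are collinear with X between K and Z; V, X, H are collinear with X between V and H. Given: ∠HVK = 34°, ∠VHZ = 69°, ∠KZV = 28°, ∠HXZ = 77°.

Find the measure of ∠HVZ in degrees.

1. ∠KHV = 28°  [same arc KV]
2. ∠HXK = 103°  [linear pair at X on KZ]
3. ∠HKZ = 49°  [△KXH]
4. ∠HVZ = 49°  [same arc ZH]

∠HVZ = 49°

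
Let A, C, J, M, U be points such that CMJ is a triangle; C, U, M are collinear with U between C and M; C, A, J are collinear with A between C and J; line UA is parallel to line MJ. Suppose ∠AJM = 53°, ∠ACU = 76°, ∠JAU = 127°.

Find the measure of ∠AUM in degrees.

1. ∠CAU = 53°  [linear pair at A on CJ]
2. ∠AUC = 51°  [△CUA]
3. ∠AUM = 129°  [linear pair at U on CM]

∠AUM = 129°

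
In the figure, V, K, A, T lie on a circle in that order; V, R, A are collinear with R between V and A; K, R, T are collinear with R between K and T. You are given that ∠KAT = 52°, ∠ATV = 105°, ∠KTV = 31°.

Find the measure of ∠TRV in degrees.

∠TRV = 95°

1. ∠KVT = 128°  [cyclic VKAT, opposite ∠V+∠A]
2. ∠TKV = 21°  [△VKT]
3. ∠TAV = 21°  [same arc VT]
4. ∠AVT = 54°  [△VAT]
5. ∠TRV = 95°  [△VRT]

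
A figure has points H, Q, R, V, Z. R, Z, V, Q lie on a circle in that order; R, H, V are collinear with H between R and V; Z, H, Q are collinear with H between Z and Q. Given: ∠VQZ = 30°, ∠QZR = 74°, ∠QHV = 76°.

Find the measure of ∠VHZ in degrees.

1. ∠VRZ = 30°  [same arc ZV]
2. ∠RHZ = 76°  [△RHZ]
3. ∠VHZ = 104°  [linear pair at H on RV]

∠VHZ = 104°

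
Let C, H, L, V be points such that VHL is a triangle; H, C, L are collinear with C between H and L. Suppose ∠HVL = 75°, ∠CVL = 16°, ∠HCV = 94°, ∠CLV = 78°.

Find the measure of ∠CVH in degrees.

∠CVH = 59°

1. ∠HLV = 78°  [C on ray LH]
2. ∠LHV = 27°  [△VHL]
3. ∠CHV = 27°  [C on ray HL]
4. ∠CVH = 59°  [△VHC]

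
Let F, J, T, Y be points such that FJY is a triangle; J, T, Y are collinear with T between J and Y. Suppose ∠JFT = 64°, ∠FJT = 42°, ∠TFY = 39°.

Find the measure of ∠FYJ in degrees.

∠FYJ = 35°

1. ∠FTJ = 74°  [△FJT]
2. ∠FTY = 106°  [linear pair at T on JY]
3. ∠FYT = 35°  [△FTY]
4. ∠FYJ = 35°  [T on ray YJ]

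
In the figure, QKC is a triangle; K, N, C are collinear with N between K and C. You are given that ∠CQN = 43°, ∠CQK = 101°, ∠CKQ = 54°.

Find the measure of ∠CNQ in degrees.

1. ∠KCQ = 25°  [△QKC]
2. ∠NCQ = 25°  [N on ray CK]
3. ∠CNQ = 112°  [△QNC]

∠CNQ = 112°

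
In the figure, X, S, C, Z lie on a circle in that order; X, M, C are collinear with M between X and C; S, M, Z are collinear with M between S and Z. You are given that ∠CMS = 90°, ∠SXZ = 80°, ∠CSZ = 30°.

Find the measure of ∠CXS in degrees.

∠CXS = 50°

1. ∠SCZ = 100°  [cyclic XSCZ, opposite ∠X+∠C]
2. ∠CZS = 50°  [△SCZ]
3. ∠CXS = 50°  [same arc SC]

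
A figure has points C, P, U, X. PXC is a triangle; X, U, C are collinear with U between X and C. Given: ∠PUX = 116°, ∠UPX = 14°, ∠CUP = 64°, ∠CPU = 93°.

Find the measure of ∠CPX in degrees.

1. ∠PXU = 50°  [△PXU]
2. ∠PCU = 23°  [△PUC]
3. ∠CXP = 50°  [U on ray XC]
4. ∠PCX = 23°  [U on ray CX]
5. ∠CPX = 107°  [△PXC]

∠CPX = 107°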